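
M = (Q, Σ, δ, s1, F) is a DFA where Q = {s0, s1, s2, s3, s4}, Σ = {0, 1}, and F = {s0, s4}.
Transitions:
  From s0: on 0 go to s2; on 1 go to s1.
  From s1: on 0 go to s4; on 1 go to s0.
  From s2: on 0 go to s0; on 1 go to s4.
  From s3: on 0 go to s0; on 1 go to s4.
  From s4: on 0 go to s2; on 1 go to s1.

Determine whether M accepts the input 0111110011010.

accepted

s1 --0--> s4
s4 --1--> s1
s1 --1--> s0
s0 --1--> s1
s1 --1--> s0
s0 --1--> s1
s1 --0--> s4
s4 --0--> s2
s2 --1--> s4
s4 --1--> s1
s1 --0--> s4
s4 --1--> s1
s1 --0--> s4
End in state s4, which is an accepting state.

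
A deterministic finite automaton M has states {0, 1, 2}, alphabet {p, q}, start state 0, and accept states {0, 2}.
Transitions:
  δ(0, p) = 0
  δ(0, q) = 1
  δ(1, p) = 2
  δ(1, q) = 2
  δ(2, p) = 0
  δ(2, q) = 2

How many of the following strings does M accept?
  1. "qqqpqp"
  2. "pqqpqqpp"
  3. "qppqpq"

"qqqpqp": accepted
"pqqpqqpp": accepted
"qppqpq": accepted

3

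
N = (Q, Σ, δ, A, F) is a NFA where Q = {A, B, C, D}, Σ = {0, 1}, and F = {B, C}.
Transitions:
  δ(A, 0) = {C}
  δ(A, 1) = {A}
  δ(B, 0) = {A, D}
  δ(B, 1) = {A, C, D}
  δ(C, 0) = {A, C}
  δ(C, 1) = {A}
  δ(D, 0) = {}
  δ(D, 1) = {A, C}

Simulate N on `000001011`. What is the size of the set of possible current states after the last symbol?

Start: {A}
read 0: {C}
read 0: {A, C}
read 0: {A, C}
read 0: {A, C}
read 0: {A, C}
read 1: {A}
read 0: {C}
read 1: {A}
read 1: {A}
Final reachable set {A} has 1 state.

1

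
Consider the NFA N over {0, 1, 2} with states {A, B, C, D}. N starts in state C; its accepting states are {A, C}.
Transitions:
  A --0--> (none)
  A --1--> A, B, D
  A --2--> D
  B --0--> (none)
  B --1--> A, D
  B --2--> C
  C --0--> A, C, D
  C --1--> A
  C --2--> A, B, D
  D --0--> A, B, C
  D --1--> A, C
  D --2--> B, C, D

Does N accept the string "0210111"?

accepted

Start: {C}
read 0: {A, C, D}
read 2: {A, B, C, D}
read 1: {A, B, C, D}
read 0: {A, B, C, D}
read 1: {A, B, C, D}
read 1: {A, B, C, D}
read 1: {A, B, C, D}
Reachable ∩ accepting = {A, C} — nonempty.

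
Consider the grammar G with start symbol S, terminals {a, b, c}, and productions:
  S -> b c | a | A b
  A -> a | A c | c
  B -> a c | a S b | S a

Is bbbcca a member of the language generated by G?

no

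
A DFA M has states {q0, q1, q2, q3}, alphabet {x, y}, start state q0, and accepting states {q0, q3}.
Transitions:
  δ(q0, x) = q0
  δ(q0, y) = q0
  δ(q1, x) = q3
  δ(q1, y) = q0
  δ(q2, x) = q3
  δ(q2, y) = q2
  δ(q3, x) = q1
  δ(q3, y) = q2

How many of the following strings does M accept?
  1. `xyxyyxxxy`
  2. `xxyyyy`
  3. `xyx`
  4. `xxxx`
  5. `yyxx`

5

`xyxyyxxxy`: accepted
`xxyyyy`: accepted
`xyx`: accepted
`xxxx`: accepted
`yyxx`: accepted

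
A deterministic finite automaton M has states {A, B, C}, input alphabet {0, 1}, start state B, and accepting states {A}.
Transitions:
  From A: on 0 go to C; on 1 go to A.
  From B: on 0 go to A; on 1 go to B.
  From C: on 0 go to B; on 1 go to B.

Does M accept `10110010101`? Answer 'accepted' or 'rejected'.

rejected

B --1--> B
B --0--> A
A --1--> A
A --1--> A
A --0--> C
C --0--> B
B --1--> B
B --0--> A
A --1--> A
A --0--> C
C --1--> B
End in state B, which is not an accepting state.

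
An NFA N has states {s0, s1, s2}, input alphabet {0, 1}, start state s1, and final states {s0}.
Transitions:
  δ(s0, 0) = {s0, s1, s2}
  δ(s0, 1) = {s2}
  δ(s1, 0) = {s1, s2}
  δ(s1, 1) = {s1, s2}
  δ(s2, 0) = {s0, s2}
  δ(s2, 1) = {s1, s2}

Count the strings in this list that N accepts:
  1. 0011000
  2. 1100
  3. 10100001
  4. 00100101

2

0011000: accepted
1100: accepted
10100001: rejected
00100101: rejected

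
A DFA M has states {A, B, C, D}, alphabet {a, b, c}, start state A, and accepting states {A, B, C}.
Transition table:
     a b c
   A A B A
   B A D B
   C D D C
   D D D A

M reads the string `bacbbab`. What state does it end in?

D

A --b--> B
B --a--> A
A --c--> A
A --b--> B
B --b--> D
D --a--> D
D --b--> D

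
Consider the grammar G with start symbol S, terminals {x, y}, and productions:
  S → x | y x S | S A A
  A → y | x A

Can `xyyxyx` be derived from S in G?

no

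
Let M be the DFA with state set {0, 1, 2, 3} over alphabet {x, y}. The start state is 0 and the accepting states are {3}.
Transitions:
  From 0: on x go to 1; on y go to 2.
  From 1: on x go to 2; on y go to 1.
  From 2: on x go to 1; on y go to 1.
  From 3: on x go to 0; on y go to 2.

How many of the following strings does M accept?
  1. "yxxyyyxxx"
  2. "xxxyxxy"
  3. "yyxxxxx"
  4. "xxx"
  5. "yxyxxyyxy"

0

"yxxyyyxxx": rejected
"xxxyxxy": rejected
"yyxxxxx": rejected
"xxx": rejected
"yxyxxyyxy": rejected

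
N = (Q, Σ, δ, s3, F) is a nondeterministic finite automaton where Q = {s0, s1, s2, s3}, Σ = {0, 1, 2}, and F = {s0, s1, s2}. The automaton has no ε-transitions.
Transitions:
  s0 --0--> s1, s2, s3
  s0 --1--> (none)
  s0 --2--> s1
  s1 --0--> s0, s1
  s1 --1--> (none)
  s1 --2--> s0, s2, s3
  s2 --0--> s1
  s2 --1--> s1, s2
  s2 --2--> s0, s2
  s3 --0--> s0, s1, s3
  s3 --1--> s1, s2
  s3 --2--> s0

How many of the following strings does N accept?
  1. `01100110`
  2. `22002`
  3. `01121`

`01100110`: accepted
`22002`: accepted
`01121`: accepted

3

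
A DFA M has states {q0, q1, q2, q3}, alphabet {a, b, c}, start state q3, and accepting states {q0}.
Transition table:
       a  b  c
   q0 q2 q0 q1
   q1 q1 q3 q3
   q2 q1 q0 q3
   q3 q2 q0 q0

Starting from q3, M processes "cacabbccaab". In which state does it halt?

q3

q3 --c--> q0
q0 --a--> q2
q2 --c--> q3
q3 --a--> q2
q2 --b--> q0
q0 --b--> q0
q0 --c--> q1
q1 --c--> q3
q3 --a--> q2
q2 --a--> q1
q1 --b--> q3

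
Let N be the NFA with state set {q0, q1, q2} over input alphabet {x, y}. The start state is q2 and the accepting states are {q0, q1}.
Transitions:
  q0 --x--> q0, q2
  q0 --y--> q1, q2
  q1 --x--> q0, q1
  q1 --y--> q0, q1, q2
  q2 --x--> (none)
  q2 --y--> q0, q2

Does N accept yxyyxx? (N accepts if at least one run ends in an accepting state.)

accepted

Start: {q2}
read y: {q0, q2}
read x: {q0, q2}
read y: {q0, q1, q2}
read y: {q0, q1, q2}
read x: {q0, q1, q2}
read x: {q0, q1, q2}
Reachable ∩ accepting = {q0, q1} — nonempty.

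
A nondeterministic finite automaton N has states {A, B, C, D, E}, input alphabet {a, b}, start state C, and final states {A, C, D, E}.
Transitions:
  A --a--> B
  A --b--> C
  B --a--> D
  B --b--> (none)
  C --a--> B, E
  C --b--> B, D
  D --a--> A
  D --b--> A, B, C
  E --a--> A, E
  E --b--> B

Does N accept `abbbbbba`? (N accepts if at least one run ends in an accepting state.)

Start: {C}
read a: {B, E}
read b: {B}
read b: {}
The reachable set is empty and stays empty for the remaining 5 symbols.
Reachable ∩ accepting = {} — empty.

rejected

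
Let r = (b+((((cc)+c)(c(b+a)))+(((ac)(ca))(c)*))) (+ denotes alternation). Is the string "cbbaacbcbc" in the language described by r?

Neither b nor ((((cc)+c)(c(b+a)))+(((ac)(ca))(c)*)) matches cbbaacbcbc.

no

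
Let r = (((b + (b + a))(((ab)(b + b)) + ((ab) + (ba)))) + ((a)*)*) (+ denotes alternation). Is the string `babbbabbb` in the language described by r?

Neither ((b+(b+a))(((ab)(b+b))+((ab)+(ba)))) nor ((a)*)* matches babbbabbb.

no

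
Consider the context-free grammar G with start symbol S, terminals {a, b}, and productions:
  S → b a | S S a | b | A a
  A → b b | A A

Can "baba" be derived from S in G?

S ⇒ SSa ⇒ baSa ⇒ baba

yes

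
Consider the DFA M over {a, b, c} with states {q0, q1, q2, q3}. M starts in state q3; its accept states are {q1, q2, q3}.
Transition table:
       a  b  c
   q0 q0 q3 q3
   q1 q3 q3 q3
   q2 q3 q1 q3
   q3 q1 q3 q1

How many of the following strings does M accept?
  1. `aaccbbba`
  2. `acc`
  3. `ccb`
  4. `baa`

4

`aaccbbba`: accepted
`acc`: accepted
`ccb`: accepted
`baa`: accepted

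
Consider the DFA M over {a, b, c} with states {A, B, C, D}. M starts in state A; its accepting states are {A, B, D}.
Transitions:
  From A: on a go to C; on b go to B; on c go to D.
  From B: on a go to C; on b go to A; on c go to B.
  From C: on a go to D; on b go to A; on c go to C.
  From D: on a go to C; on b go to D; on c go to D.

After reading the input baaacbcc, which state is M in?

D

A --b--> B
B --a--> C
C --a--> D
D --a--> C
C --c--> C
C --b--> A
A --c--> D
D --c--> D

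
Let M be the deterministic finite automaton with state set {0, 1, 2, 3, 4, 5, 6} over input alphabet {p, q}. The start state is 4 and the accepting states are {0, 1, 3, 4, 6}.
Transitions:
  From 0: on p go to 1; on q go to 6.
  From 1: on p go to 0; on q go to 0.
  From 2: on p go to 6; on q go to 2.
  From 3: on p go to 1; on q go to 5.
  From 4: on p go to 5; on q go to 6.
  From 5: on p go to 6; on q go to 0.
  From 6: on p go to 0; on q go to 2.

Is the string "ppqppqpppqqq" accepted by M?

4 --p--> 5
5 --p--> 6
6 --q--> 2
2 --p--> 6
6 --p--> 0
0 --q--> 6
6 --p--> 0
0 --p--> 1
1 --p--> 0
0 --q--> 6
6 --q--> 2
2 --q--> 2
End in state 2, which is not an accepting state.

rejected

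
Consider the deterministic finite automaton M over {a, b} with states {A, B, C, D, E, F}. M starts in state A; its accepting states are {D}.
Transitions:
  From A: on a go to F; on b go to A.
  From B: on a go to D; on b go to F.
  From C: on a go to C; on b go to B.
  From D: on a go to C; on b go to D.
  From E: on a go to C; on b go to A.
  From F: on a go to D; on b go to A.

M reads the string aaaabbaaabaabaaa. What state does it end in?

A --a--> F
F --a--> D
D --a--> C
C --a--> C
C --b--> B
B --b--> F
F --a--> D
D --a--> C
C --a--> C
C --b--> B
B --a--> D
D --a--> C
C --b--> B
B --a--> D
D --a--> C
C --a--> C

C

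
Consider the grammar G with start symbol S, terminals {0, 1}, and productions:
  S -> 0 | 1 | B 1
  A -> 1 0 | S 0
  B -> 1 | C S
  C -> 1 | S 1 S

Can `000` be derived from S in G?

no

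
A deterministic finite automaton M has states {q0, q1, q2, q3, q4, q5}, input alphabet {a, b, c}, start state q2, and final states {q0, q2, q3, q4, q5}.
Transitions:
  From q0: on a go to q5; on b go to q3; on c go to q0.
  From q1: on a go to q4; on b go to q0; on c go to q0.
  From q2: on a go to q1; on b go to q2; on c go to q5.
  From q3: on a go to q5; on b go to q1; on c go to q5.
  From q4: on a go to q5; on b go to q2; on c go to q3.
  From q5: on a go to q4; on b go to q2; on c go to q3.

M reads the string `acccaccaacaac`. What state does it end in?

q2 --a--> q1
q1 --c--> q0
q0 --c--> q0
q0 --c--> q0
q0 --a--> q5
q5 --c--> q3
q3 --c--> q5
q5 --a--> q4
q4 --a--> q5
q5 --c--> q3
q3 --a--> q5
q5 --a--> q4
q4 --c--> q3

q3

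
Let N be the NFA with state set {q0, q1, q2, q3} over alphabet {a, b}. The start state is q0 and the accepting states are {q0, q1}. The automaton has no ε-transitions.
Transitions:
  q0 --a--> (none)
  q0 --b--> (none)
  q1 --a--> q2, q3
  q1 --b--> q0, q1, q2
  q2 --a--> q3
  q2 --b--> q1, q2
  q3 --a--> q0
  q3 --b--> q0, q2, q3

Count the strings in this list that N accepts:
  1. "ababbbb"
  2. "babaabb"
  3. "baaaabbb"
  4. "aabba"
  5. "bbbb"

0

"ababbbb": rejected
"babaabb": rejected
"baaaabbb": rejected
"aabba": rejected
"bbbb": rejected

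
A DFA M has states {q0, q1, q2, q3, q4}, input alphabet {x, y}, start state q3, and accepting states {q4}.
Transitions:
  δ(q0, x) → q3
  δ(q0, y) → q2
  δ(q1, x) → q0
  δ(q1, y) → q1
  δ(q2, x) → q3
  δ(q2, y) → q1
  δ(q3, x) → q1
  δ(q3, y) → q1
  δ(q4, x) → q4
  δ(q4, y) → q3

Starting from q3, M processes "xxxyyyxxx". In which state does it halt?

q1

q3 --x--> q1
q1 --x--> q0
q0 --x--> q3
q3 --y--> q1
q1 --y--> q1
q1 --y--> q1
q1 --x--> q0
q0 --x--> q3
q3 --x--> q1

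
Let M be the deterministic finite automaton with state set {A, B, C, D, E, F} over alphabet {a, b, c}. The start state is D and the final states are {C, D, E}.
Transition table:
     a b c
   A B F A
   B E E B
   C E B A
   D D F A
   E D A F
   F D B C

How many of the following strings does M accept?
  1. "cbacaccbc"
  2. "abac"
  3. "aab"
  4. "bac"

0

"cbacaccbc": rejected
"abac": rejected
"aab": rejected
"bac": rejected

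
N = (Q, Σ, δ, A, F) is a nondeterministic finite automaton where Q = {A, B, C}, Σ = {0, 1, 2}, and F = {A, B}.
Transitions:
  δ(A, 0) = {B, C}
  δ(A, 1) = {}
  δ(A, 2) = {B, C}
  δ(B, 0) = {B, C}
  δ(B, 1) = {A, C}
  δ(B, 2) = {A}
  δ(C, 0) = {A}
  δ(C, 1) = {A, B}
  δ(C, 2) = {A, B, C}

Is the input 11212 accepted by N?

Start: {A}
read 1: {}
The reachable set is empty and stays empty for the remaining 4 symbols.
Reachable ∩ accepting = {} — empty.

rejected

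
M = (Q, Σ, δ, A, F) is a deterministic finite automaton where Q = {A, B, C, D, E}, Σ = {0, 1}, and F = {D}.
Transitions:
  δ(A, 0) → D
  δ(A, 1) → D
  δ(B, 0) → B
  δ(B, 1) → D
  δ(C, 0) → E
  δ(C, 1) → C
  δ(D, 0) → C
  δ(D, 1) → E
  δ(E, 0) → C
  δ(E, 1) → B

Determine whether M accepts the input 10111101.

A --1--> D
D --0--> C
C --1--> C
C --1--> C
C --1--> C
C --1--> C
C --0--> E
E --1--> B
End in state B, which is not an accepting state.

rejected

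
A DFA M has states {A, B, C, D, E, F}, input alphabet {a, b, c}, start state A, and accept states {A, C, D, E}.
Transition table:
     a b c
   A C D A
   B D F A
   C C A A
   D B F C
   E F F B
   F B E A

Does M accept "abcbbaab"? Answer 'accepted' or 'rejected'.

rejected

A --a--> C
C --b--> A
A --c--> A
A --b--> D
D --b--> F
F --a--> B
B --a--> D
D --b--> F
End in state F, which is not an accepting state.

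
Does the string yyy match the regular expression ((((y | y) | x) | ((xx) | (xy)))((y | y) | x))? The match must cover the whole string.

No split of yyy into u·v has (((y|y)|x)|((xx)|(xy))) matching u and ((y|y)|x) matching v.

no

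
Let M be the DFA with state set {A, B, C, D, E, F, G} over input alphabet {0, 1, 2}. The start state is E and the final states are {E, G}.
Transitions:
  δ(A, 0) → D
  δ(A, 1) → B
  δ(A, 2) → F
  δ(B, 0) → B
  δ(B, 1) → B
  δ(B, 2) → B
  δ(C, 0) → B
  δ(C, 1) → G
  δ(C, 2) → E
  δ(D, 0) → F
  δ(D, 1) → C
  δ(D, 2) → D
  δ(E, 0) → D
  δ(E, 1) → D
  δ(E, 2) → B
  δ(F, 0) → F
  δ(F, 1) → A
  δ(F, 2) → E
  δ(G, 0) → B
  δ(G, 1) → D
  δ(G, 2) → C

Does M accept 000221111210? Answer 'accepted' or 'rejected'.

E --0--> D
D --0--> F
F --0--> F
F --2--> E
E --2--> B
B --1--> B
B --1--> B
B --1--> B
B --1--> B
B --2--> B
B --1--> B
B --0--> B
End in state B, which is not an accepting state.

rejected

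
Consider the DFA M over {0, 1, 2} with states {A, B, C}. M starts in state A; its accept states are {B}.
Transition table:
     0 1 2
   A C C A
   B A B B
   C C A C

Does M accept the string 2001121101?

rejected

A --2--> A
A --0--> C
C --0--> C
C --1--> A
A --1--> C
C --2--> C
C --1--> A
A --1--> C
C --0--> C
C --1--> A
End in state A, which is not an accepting state.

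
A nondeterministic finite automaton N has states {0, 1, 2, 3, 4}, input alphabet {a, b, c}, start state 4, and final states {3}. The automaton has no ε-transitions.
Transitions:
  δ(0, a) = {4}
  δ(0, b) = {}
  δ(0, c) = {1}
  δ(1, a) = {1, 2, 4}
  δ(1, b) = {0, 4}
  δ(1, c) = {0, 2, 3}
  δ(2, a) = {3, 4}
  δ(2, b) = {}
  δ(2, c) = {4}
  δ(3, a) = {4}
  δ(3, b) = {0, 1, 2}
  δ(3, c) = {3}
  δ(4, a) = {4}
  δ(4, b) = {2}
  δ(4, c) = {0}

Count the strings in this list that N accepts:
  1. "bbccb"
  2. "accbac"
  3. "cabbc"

"bbccb": rejected
"accbac": rejected
"cabbc": rejected

0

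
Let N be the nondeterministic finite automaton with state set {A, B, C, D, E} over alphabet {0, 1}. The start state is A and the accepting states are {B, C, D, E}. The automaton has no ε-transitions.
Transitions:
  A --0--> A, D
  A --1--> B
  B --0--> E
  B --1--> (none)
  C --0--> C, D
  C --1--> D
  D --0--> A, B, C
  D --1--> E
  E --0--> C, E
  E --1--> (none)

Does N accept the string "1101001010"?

Start: {A}
read 1: {B}
read 1: {}
The reachable set is empty and stays empty for the remaining 8 symbols.
Reachable ∩ accepting = {} — empty.

rejected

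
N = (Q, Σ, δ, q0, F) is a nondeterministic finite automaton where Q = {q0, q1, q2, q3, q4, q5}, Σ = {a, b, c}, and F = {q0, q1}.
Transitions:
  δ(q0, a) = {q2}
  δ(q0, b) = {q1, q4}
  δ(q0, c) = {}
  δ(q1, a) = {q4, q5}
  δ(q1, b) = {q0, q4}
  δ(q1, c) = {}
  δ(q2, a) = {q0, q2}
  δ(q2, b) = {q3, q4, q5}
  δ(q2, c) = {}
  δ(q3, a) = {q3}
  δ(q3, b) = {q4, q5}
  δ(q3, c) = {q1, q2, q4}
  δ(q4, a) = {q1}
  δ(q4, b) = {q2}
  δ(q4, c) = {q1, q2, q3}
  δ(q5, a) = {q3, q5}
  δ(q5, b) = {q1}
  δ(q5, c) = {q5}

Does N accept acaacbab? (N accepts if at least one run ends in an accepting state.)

Start: {q0}
read a: {q2}
read c: {}
The reachable set is empty and stays empty for the remaining 6 symbols.
Reachable ∩ accepting = {} — empty.

rejected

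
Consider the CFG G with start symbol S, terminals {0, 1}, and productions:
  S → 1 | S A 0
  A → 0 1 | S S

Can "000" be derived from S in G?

no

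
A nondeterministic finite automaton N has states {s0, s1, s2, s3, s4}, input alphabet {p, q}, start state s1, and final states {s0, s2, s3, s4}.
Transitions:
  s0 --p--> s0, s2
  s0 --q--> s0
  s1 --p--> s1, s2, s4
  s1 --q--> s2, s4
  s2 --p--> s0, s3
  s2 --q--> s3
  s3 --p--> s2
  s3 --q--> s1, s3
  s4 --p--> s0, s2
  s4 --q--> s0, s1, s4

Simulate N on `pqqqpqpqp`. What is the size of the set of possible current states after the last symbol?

Start: {s1}
read p: {s1, s2, s4}
read q: {s0, s1, s2, s3, s4}
read q: {s0, s1, s2, s3, s4}
read q: {s0, s1, s2, s3, s4}
read p: {s0, s1, s2, s3, s4}
read q: {s0, s1, s2, s3, s4}
read p: {s0, s1, s2, s3, s4}
read q: {s0, s1, s2, s3, s4}
read p: {s0, s1, s2, s3, s4}
Final reachable set {s0, s1, s2, s3, s4} has 5 states.

5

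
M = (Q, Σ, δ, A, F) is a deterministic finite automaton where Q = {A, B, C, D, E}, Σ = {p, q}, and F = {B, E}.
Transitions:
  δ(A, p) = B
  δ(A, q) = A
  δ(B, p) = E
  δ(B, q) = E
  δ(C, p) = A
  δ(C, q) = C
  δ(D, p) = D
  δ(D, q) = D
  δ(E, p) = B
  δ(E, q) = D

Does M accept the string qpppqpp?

accepted

A --q--> A
A --p--> B
B --p--> E
E --p--> B
B --q--> E
E --p--> B
B --p--> E
End in state E, which is an accepting state.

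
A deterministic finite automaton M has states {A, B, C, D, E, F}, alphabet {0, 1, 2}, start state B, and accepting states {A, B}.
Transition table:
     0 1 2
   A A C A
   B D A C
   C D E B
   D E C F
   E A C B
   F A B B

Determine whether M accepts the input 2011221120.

B --2--> C
C --0--> D
D --1--> C
C --1--> E
E --2--> B
B --2--> C
C --1--> E
E --1--> C
C --2--> B
B --0--> D
End in state D, which is not an accepting state.

rejected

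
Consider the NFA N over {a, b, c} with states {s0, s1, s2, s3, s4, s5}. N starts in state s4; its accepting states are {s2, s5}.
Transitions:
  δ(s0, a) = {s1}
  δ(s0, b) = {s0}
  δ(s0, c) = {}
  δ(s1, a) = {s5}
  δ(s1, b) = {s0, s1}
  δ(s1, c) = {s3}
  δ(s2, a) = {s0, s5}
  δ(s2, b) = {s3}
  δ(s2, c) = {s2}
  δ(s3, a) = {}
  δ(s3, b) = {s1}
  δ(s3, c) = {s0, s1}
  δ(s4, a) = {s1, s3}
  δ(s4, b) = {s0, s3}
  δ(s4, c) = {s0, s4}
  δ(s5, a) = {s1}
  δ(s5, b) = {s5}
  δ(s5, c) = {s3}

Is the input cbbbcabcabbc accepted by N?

rejected

Start: {s4}
read c: {s0, s4}
read b: {s0, s3}
read b: {s0, s1}
read b: {s0, s1}
read c: {s3}
read a: {}
The reachable set is empty and stays empty for the remaining 6 symbols.
Reachable ∩ accepting = {} — empty.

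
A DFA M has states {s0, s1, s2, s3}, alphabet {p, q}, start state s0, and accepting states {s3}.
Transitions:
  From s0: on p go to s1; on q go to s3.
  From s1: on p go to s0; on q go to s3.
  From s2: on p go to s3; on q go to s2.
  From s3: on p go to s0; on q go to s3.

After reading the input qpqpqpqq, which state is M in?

s0 --q--> s3
s3 --p--> s0
s0 --q--> s3
s3 --p--> s0
s0 --q--> s3
s3 --p--> s0
s0 --q--> s3
s3 --q--> s3

s3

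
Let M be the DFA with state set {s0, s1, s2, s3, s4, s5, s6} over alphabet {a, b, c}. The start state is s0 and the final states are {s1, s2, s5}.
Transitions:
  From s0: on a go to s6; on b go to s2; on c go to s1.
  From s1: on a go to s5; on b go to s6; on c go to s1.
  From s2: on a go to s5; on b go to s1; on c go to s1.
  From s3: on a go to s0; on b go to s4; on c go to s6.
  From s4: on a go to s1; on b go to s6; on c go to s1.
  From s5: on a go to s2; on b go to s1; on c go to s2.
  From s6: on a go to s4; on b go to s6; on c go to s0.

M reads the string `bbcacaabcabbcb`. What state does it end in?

s0 --b--> s2
s2 --b--> s1
s1 --c--> s1
s1 --a--> s5
s5 --c--> s2
s2 --a--> s5
s5 --a--> s2
s2 --b--> s1
s1 --c--> s1
s1 --a--> s5
s5 --b--> s1
s1 --b--> s6
s6 --c--> s0
s0 --b--> s2

s2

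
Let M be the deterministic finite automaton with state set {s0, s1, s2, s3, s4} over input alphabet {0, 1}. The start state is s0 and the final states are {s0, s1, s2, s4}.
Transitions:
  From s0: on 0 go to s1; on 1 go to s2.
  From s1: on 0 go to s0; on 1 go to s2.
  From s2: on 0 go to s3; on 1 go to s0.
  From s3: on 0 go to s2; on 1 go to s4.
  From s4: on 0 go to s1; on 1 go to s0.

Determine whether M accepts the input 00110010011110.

rejected

s0 --0--> s1
s1 --0--> s0
s0 --1--> s2
s2 --1--> s0
s0 --0--> s1
s1 --0--> s0
s0 --1--> s2
s2 --0--> s3
s3 --0--> s2
s2 --1--> s0
s0 --1--> s2
s2 --1--> s0
s0 --1--> s2
s2 --0--> s3
End in state s3, which is not an accepting state.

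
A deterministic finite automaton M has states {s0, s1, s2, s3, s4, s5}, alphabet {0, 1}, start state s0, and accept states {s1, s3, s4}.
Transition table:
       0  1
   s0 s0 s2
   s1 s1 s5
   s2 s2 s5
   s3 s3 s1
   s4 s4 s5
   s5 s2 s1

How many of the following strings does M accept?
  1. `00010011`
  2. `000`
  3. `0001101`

1

`00010011`: accepted
`000`: rejected
`0001101`: rejected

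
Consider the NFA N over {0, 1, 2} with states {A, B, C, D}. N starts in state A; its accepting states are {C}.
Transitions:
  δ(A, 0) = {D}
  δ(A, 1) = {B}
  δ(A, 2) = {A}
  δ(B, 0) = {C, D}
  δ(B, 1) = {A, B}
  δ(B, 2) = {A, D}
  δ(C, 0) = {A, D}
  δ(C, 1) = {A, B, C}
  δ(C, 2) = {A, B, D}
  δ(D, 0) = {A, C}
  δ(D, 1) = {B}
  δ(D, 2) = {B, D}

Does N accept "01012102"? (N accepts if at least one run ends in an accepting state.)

Start: {A}
read 0: {D}
read 1: {B}
read 0: {C, D}
read 1: {A, B, C}
read 2: {A, B, D}
read 1: {A, B}
read 0: {C, D}
read 2: {A, B, D}
Reachable ∩ accepting = {} — empty.

rejected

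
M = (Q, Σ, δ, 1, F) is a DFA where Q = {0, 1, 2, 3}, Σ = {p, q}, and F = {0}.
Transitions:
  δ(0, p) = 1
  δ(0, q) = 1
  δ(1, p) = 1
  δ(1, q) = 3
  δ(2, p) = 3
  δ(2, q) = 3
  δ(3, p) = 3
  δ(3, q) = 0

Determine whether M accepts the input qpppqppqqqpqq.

1 --q--> 3
3 --p--> 3
3 --p--> 3
3 --p--> 3
3 --q--> 0
0 --p--> 1
1 --p--> 1
1 --q--> 3
3 --q--> 0
0 --q--> 1
1 --p--> 1
1 --q--> 3
3 --q--> 0
End in state 0, which is an accepting state.

accepted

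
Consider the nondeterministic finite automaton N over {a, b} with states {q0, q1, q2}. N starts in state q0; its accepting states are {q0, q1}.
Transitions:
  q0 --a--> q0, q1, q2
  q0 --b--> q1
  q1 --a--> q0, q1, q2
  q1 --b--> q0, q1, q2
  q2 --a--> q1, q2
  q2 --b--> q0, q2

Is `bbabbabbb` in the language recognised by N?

Start: {q0}
read b: {q1}
read b: {q0, q1, q2}
read a: {q0, q1, q2}
read b: {q0, q1, q2}
read b: {q0, q1, q2}
read a: {q0, q1, q2}
read b: {q0, q1, q2}
read b: {q0, q1, q2}
read b: {q0, q1, q2}
Reachable ∩ accepting = {q0, q1} — nonempty.

accepted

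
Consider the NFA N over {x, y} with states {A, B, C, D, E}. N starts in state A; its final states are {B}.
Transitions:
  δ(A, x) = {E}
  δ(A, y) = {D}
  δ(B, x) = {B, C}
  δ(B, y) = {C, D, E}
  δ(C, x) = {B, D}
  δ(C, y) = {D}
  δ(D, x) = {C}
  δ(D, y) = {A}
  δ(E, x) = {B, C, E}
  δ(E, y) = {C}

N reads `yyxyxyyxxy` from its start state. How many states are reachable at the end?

Start: {A}
read y: {D}
read y: {A}
read x: {E}
read y: {C}
read x: {B, D}
read y: {A, C, D, E}
read y: {A, C, D}
read x: {B, C, D, E}
read x: {B, C, D, E}
read y: {A, C, D, E}
Final reachable set {A, C, D, E} has 4 states.

4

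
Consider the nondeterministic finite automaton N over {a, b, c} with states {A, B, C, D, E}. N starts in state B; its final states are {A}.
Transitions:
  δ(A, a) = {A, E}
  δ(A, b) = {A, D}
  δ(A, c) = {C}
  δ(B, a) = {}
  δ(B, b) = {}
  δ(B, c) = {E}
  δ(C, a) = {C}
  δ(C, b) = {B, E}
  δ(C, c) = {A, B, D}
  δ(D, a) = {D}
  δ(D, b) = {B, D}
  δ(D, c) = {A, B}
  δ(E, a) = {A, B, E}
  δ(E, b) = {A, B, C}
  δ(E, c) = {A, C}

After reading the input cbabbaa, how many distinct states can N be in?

Start: {B}
read c: {E}
read b: {A, B, C}
read a: {A, C, E}
read b: {A, B, C, D, E}
read b: {A, B, C, D, E}
read a: {A, B, C, D, E}
read a: {A, B, C, D, E}
Final reachable set {A, B, C, D, E} has 5 states.

5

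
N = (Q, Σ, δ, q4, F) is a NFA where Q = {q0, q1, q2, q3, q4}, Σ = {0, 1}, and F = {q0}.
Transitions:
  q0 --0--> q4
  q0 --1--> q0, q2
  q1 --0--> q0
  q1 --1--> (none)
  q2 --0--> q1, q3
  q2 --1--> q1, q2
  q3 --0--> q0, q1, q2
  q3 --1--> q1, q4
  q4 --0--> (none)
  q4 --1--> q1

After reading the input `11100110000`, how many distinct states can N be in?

Start: {q4}
read 1: {q1}
read 1: {}
The reachable set is empty and stays empty for the remaining 9 symbols.
Final reachable set {} has 0 states.

0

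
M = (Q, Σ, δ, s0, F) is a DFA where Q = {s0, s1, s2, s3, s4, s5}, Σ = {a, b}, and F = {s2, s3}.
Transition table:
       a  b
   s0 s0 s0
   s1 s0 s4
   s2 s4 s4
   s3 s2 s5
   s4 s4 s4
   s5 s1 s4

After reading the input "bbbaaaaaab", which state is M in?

s0

s0 --b--> s0
s0 --b--> s0
s0 --b--> s0
s0 --a--> s0
s0 --a--> s0
s0 --a--> s0
s0 --a--> s0
s0 --a--> s0
s0 --a--> s0
s0 --b--> s0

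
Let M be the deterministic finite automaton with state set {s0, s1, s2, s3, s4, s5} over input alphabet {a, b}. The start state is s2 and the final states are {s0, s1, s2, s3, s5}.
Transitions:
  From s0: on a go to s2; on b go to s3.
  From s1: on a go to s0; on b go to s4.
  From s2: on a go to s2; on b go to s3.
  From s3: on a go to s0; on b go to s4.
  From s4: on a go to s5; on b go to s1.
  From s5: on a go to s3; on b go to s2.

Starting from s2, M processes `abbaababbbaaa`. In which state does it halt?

s0

s2 --a--> s2
s2 --b--> s3
s3 --b--> s4
s4 --a--> s5
s5 --a--> s3
s3 --b--> s4
s4 --a--> s5
s5 --b--> s2
s2 --b--> s3
s3 --b--> s4
s4 --a--> s5
s5 --a--> s3
s3 --a--> s0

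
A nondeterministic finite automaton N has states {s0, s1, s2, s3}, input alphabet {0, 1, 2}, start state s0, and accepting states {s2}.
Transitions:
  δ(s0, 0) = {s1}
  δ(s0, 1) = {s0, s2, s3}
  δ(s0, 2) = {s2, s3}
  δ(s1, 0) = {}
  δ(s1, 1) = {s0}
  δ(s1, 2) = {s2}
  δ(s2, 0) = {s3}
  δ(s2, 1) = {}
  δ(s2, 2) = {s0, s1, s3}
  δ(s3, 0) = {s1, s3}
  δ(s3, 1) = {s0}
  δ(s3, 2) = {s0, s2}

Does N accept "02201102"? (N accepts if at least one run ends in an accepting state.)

accepted

Start: {s0}
read 0: {s1}
read 2: {s2}
read 2: {s0, s1, s3}
read 0: {s1, s3}
read 1: {s0}
read 1: {s0, s2, s3}
read 0: {s1, s3}
read 2: {s0, s2}
Reachable ∩ accepting = {s2} — nonempty.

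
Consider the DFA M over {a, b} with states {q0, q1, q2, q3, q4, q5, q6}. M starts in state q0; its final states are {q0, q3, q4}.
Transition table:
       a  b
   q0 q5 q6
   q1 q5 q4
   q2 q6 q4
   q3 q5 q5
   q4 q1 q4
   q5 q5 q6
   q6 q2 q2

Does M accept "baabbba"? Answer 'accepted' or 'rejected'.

rejected

q0 --b--> q6
q6 --a--> q2
q2 --a--> q6
q6 --b--> q2
q2 --b--> q4
q4 --b--> q4
q4 --a--> q1
End in state q1, which is not an accepting state.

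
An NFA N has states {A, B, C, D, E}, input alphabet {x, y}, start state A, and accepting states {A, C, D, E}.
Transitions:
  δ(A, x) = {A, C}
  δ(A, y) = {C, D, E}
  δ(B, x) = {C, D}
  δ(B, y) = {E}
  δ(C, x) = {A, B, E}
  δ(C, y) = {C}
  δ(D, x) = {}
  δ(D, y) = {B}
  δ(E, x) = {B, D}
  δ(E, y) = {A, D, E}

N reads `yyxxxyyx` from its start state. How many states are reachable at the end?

Start: {A}
read y: {C, D, E}
read y: {A, B, C, D, E}
read x: {A, B, C, D, E}
read x: {A, B, C, D, E}
read x: {A, B, C, D, E}
read y: {A, B, C, D, E}
read y: {A, B, C, D, E}
read x: {A, B, C, D, E}
Final reachable set {A, B, C, D, E} has 5 states.

5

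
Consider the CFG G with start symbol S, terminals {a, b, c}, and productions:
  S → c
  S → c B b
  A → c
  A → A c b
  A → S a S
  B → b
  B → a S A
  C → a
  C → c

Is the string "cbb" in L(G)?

S ⇒ cBb ⇒ cbb

yes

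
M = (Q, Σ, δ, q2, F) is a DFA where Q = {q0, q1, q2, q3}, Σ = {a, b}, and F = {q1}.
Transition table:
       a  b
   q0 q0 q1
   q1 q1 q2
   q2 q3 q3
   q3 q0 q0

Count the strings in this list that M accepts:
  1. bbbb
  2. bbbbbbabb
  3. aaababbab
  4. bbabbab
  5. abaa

1

bbbb: rejected
bbbbbbabb: rejected
aaababbab: accepted
bbabbab: rejected
abaa: rejected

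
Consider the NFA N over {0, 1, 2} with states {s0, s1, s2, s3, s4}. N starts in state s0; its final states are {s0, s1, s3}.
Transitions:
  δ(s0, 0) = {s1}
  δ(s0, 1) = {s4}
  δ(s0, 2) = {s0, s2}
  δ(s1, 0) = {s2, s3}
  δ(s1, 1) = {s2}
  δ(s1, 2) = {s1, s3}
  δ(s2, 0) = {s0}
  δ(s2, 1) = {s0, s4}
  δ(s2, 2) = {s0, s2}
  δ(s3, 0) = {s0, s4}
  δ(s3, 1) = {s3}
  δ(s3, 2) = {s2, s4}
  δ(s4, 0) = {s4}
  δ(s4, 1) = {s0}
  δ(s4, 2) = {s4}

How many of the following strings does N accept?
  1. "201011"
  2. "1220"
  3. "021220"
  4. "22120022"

"201011": accepted
"1220": rejected
"021220": accepted
"22120022": accepted

3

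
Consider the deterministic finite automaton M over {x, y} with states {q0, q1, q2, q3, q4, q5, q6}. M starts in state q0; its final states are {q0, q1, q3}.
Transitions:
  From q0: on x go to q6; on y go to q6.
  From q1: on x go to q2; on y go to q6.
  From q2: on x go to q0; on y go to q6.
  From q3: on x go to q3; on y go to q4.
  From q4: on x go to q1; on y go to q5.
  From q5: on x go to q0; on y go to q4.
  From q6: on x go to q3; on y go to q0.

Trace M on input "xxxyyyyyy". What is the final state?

q5

q0 --x--> q6
q6 --x--> q3
q3 --x--> q3
q3 --y--> q4
q4 --y--> q5
q5 --y--> q4
q4 --y--> q5
q5 --y--> q4
q4 --y--> q5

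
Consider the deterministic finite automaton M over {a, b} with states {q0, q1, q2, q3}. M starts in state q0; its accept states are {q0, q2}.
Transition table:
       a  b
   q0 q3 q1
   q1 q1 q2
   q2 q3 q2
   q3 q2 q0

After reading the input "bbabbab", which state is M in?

q2

q0 --b--> q1
q1 --b--> q2
q2 --a--> q3
q3 --b--> q0
q0 --b--> q1
q1 --a--> q1
q1 --b--> q2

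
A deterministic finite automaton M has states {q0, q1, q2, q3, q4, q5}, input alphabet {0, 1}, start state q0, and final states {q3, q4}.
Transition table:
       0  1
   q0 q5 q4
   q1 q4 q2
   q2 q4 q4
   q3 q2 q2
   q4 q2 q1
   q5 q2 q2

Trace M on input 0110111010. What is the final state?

q4

q0 --0--> q5
q5 --1--> q2
q2 --1--> q4
q4 --0--> q2
q2 --1--> q4
q4 --1--> q1
q1 --1--> q2
q2 --0--> q4
q4 --1--> q1
q1 --0--> q4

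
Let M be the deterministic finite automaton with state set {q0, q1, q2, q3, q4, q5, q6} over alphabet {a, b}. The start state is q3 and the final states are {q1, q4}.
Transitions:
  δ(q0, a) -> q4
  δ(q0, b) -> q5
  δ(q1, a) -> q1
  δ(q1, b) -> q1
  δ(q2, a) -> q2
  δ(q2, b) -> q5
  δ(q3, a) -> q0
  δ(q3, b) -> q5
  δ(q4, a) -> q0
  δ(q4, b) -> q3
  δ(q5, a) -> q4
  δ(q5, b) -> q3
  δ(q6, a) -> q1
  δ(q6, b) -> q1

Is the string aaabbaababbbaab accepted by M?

q3 --a--> q0
q0 --a--> q4
q4 --a--> q0
q0 --b--> q5
q5 --b--> q3
q3 --a--> q0
q0 --a--> q4
q4 --b--> q3
q3 --a--> q0
q0 --b--> q5
q5 --b--> q3
q3 --b--> q5
q5 --a--> q4
q4 --a--> q0
q0 --b--> q5
End in state q5, which is not an accepting state.

rejected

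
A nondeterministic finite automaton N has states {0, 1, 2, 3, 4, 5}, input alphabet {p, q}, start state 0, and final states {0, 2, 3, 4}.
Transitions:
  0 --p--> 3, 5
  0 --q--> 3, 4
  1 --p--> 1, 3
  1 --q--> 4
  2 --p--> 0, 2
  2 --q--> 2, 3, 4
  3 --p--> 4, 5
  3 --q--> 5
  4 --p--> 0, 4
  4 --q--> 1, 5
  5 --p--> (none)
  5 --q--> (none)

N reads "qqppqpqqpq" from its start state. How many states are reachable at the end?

4

Start: {0}
read q: {3, 4}
read q: {1, 5}
read p: {1, 3}
read p: {1, 3, 4, 5}
read q: {1, 4, 5}
read p: {0, 1, 3, 4}
read q: {1, 3, 4, 5}
read q: {1, 4, 5}
read p: {0, 1, 3, 4}
read q: {1, 3, 4, 5}
Final reachable set {1, 3, 4, 5} has 4 states.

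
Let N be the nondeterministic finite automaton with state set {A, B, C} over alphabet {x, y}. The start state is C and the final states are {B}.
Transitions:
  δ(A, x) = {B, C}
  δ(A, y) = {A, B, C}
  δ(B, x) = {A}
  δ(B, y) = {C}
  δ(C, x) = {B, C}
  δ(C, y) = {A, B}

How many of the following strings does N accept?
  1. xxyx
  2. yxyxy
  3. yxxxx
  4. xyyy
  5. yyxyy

5

xxyx: accepted
yxyxy: accepted
yxxxx: accepted
xyyy: accepted
yyxyy: accepted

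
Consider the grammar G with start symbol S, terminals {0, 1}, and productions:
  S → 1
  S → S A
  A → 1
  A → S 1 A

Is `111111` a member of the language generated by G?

yes

S ⇒ SA ⇒ 1A ⇒ 1S1A ⇒ 111A ⇒ 111S1A ⇒ 11111A ⇒ 111111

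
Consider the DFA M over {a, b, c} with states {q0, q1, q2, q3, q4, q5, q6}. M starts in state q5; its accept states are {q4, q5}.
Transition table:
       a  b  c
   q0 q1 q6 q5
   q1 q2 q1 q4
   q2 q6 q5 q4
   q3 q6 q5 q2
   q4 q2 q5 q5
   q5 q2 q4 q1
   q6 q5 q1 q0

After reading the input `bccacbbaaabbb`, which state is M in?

q4

q5 --b--> q4
q4 --c--> q5
q5 --c--> q1
q1 --a--> q2
q2 --c--> q4
q4 --b--> q5
q5 --b--> q4
q4 --a--> q2
q2 --a--> q6
q6 --a--> q5
q5 --b--> q4
q4 --b--> q5
q5 --b--> q4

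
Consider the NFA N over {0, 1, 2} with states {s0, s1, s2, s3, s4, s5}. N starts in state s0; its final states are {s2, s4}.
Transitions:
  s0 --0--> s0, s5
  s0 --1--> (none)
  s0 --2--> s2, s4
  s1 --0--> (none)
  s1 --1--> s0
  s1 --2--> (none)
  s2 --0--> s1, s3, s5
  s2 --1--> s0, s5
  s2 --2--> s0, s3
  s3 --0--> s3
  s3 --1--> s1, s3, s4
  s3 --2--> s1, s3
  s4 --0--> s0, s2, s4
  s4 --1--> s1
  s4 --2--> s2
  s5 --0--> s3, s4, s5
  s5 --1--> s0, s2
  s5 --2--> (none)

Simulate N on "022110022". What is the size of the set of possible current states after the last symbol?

Start: {s0}
read 0: {s0, s5}
read 2: {s2, s4}
read 2: {s0, s2, s3}
read 1: {s0, s1, s3, s4, s5}
read 1: {s0, s1, s2, s3, s4}
read 0: {s0, s1, s2, s3, s4, s5}
read 0: {s0, s1, s2, s3, s4, s5}
read 2: {s0, s1, s2, s3, s4}
read 2: {s0, s1, s2, s3, s4}
Final reachable set {s0, s1, s2, s3, s4} has 5 states.

5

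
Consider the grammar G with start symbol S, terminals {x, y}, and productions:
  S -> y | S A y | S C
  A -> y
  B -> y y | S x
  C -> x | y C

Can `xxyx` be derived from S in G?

no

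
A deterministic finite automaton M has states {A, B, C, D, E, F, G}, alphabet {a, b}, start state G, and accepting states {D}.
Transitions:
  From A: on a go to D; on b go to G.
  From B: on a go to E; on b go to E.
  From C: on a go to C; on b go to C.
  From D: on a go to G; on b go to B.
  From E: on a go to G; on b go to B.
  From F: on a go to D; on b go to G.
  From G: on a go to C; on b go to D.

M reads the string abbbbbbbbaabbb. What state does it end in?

C

G --a--> C
C --b--> C
C --b--> C
C --b--> C
C --b--> C
C --b--> C
C --b--> C
C --b--> C
C --b--> C
C --a--> C
C --a--> C
C --b--> C
C --b--> C
C --b--> C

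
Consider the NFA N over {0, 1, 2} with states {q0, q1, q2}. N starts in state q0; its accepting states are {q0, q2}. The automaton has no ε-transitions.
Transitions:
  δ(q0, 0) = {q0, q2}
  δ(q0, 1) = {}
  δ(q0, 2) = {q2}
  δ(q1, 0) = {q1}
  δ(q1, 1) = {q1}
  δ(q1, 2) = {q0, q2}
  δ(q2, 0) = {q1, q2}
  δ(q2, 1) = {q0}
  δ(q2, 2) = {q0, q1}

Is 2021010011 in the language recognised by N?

Start: {q0}
read 2: {q2}
read 0: {q1, q2}
read 2: {q0, q1, q2}
read 1: {q0, q1}
read 0: {q0, q1, q2}
read 1: {q0, q1}
read 0: {q0, q1, q2}
read 0: {q0, q1, q2}
read 1: {q0, q1}
read 1: {q1}
Reachable ∩ accepting = {} — empty.

rejected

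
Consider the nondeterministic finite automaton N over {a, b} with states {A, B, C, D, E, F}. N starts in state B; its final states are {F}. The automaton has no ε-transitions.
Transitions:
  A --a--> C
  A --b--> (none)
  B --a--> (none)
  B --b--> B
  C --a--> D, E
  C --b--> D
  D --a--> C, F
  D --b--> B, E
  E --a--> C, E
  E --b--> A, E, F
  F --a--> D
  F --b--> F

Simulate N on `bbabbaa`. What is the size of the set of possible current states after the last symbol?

0

Start: {B}
read b: {B}
read b: {B}
read a: {}
The reachable set is empty and stays empty for the remaining 4 symbols.
Final reachable set {} has 0 states.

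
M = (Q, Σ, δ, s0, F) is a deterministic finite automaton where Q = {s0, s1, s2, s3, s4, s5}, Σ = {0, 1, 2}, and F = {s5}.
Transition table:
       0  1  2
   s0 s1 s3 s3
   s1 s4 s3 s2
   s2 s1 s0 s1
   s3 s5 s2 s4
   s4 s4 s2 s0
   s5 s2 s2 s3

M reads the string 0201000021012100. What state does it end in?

s2

s0 --0--> s1
s1 --2--> s2
s2 --0--> s1
s1 --1--> s3
s3 --0--> s5
s5 --0--> s2
s2 --0--> s1
s1 --0--> s4
s4 --2--> s0
s0 --1--> s3
s3 --0--> s5
s5 --1--> s2
s2 --2--> s1
s1 --1--> s3
s3 --0--> s5
s5 --0--> s2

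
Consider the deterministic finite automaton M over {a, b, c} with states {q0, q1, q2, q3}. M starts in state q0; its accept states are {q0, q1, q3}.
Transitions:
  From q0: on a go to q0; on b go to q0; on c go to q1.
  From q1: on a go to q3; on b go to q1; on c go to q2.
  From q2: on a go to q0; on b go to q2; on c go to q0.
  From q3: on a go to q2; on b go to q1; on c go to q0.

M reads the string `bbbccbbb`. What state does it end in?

q0 --b--> q0
q0 --b--> q0
q0 --b--> q0
q0 --c--> q1
q1 --c--> q2
q2 --b--> q2
q2 --b--> q2
q2 --b--> q2

q2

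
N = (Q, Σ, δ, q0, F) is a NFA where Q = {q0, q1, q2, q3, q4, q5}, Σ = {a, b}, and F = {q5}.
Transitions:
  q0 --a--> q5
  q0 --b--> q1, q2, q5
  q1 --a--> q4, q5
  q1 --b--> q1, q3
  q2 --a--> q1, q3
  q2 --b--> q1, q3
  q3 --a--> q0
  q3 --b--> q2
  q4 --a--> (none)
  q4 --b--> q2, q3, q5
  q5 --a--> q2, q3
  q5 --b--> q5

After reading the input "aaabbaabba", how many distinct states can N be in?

6

Start: {q0}
read a: {q5}
read a: {q2, q3}
read a: {q0, q1, q3}
read b: {q1, q2, q3, q5}
read b: {q1, q2, q3, q5}
read a: {q0, q1, q2, q3, q4, q5}
read a: {q0, q1, q2, q3, q4, q5}
read b: {q1, q2, q3, q5}
read b: {q1, q2, q3, q5}
read a: {q0, q1, q2, q3, q4, q5}
Final reachable set {q0, q1, q2, q3, q4, q5} has 6 states.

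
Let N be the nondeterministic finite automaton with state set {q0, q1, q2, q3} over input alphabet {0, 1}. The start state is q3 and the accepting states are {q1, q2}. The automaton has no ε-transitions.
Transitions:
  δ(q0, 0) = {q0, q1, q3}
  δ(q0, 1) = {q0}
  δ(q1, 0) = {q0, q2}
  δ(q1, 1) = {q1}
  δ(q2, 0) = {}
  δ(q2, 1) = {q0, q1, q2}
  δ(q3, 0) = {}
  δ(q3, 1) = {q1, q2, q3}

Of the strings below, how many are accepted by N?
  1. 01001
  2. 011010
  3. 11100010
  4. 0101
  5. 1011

2

01001: rejected
011010: rejected
11100010: accepted
0101: rejected
1011: accepted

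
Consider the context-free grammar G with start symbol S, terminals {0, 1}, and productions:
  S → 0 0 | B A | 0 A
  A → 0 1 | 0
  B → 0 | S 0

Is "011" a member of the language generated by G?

no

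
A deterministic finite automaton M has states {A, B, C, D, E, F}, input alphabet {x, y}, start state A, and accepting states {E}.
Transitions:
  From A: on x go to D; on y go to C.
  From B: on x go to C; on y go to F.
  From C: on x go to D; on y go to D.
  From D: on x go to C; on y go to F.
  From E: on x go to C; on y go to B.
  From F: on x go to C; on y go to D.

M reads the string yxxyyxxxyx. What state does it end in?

C

A --y--> C
C --x--> D
D --x--> C
C --y--> D
D --y--> F
F --x--> C
C --x--> D
D --x--> C
C --y--> D
D --x--> C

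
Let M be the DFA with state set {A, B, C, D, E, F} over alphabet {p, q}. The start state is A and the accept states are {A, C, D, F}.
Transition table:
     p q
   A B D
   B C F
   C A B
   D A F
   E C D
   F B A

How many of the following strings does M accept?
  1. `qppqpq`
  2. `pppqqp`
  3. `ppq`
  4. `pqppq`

`qppqpq`: accepted
`pppqqp`: rejected
`ppq`: rejected
`pqppq`: rejected

1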